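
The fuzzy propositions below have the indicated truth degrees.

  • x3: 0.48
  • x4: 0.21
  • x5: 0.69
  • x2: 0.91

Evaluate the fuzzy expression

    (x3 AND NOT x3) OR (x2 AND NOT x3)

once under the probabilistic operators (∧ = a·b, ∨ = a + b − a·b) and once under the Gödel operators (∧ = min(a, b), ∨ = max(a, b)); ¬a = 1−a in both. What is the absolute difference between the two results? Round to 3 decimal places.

Under probabilistic:
  NOT x3 = 1 − 0.4800 = 0.5200
  x3 AND NOT x3 = a·b on (0.4800, 0.5200) = 0.2496
  NOT x3 = 1 − 0.4800 = 0.5200
  x2 AND NOT x3 = a·b on (0.9100, 0.5200) = 0.4732
  (x3 AND NOT x3) OR (x2 AND NOT x3) = a + b − a·b on (0.2496, 0.4732) = 0.6047
  → value = 0.6047
Under Gödel:
  NOT x3 = 1 − 0.48 = 0.52
  x3 AND NOT x3 = min(a, b) on (0.48, 0.52) = 0.48
  NOT x3 = 1 − 0.48 = 0.52
  x2 AND NOT x3 = min(a, b) on (0.91, 0.52) = 0.52
  (x3 AND NOT x3) OR (x2 AND NOT x3) = max(a, b) on (0.48, 0.52) = 0.52
  → value = 0.5200
|0.6047 − 0.5200| = 0.085

0.085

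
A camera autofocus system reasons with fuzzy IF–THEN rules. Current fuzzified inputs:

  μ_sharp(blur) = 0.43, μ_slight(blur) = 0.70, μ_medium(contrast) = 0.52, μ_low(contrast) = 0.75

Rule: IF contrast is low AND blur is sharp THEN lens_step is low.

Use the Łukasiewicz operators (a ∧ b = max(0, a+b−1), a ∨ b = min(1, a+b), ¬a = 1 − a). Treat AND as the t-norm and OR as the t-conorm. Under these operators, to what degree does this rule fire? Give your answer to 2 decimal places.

firing strength: low=0.75, sharp=0.43; AND[max(0, a+b−1)] → w = 0.18

0.18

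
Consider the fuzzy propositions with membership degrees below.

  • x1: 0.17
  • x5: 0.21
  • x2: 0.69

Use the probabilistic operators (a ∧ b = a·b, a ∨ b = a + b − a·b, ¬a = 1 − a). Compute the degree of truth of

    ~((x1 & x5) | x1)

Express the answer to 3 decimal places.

x1 & x5 = a·b on (0.1700, 0.2100) = 0.0357
(x1 & x5) | x1 = a + b − a·b on (0.0357, 0.1700) = 0.1996
~((x1 & x5) | x1) = 1 − 0.1996 = 0.8004

0.800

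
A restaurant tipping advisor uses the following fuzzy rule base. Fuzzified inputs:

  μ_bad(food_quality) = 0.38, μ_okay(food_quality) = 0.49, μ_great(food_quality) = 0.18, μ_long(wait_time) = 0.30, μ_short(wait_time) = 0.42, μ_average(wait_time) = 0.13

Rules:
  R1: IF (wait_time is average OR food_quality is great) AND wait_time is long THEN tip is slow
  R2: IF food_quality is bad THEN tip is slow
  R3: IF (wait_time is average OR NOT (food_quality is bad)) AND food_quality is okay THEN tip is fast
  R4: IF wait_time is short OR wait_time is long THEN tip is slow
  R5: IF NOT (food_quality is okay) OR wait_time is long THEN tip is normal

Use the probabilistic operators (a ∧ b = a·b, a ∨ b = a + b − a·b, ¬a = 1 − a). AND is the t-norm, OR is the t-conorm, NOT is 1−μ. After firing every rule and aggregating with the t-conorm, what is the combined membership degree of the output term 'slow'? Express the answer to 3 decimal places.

R1: (average=0.13 OR great=0.18) = 0.2866; AND[a·b] with long=0.30 → w = 0.0860
R2: bad=0.38 → w = 0.3800
R3: (average=0.13 OR ¬bad=1−0.38=0.62) = 0.6694; AND[a·b] with okay=0.49 → w = 0.3280
R4: short=0.42, long=0.30; OR[a + b − a·b] → w = 0.5940
R5: ¬okay=1−0.49=0.51, long=0.30; OR[a + b − a·b] → w = 0.6570
Rules with consequent 'slow': {R1, R2, R4} → strengths 0.0860, 0.3800, 0.5940
Aggregate via t-conorm [a + b − a·b]: 0.7699

0.770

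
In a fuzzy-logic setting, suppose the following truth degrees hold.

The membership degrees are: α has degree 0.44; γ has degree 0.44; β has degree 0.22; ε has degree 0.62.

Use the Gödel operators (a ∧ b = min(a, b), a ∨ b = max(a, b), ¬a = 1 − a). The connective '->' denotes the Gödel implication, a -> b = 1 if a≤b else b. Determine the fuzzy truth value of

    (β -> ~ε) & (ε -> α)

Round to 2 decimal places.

~ε = 1 − 0.62 = 0.38
β -> ~ε  [Gödel: 1 if a≤b else b] with a=0.22, b=0.38 → 1.00
ε -> α  [Gödel: 1 if a≤b else b] with a=0.62, b=0.44 → 0.44
(β -> ~ε) & (ε -> α) = min(a, b) on (1.00, 0.44) = 0.44

0.44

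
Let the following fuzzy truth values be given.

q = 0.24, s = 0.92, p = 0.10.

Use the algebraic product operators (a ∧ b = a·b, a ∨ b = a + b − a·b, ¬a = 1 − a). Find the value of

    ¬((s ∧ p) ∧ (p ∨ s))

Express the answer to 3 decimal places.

0.915

s ∧ p = a·b on (0.9200, 0.1000) = 0.0920
p ∨ s = a + b − a·b on (0.1000, 0.9200) = 0.9280
(s ∧ p) ∧ (p ∨ s) = a·b on (0.0920, 0.9280) = 0.0854
¬((s ∧ p) ∧ (p ∨ s)) = 1 − 0.0854 = 0.9146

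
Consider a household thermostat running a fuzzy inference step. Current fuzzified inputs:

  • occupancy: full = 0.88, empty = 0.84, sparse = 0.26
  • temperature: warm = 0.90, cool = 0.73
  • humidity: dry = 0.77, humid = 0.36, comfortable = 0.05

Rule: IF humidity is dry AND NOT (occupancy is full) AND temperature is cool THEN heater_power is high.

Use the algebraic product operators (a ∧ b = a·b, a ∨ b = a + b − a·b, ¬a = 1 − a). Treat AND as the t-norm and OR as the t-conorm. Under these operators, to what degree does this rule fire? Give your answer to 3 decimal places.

firing strength: dry=0.77, ¬full=1−0.88=0.12, cool=0.73; AND[a·b] → w = 0.0675

0.067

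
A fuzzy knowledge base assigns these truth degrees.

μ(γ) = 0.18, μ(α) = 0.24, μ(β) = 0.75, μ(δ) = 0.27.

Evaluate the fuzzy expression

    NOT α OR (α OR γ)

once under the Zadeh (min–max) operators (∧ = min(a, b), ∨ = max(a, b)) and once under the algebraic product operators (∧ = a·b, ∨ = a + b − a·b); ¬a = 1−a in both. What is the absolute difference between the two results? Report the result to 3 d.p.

0.090

Under Zadeh (min–max):
  NOT α = 1 − 0.24 = 0.76
  α OR γ = max(a, b) on (0.24, 0.18) = 0.24
  NOT α OR (α OR γ) = max(a, b) on (0.76, 0.24) = 0.76
  → value = 0.7600
Under algebraic product:
  NOT α = 1 − 0.2400 = 0.7600
  α OR γ = a + b − a·b on (0.2400, 0.1800) = 0.3768
  NOT α OR (α OR γ) = a + b − a·b on (0.7600, 0.3768) = 0.8504
  → value = 0.8504
|0.7600 − 0.8504| = 0.090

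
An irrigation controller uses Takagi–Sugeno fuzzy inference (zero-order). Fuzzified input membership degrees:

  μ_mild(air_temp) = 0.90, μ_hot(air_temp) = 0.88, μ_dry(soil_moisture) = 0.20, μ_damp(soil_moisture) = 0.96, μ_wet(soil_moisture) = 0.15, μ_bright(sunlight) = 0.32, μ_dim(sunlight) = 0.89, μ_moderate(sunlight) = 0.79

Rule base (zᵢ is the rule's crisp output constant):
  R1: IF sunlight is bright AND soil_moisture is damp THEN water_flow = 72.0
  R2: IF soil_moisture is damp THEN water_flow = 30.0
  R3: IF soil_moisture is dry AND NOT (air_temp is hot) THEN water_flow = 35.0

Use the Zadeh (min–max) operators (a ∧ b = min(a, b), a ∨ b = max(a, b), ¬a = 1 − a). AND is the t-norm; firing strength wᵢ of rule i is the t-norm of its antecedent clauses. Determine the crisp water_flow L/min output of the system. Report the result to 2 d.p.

R1 (z=72.0): bright=0.32, damp=0.96; AND[min(a, b)] → w = 0.32
R2 (z=30.0): damp=0.96 → w = 0.96
R3 (z=35.0): dry=0.20, ¬hot=1−0.88=0.12; AND[min(a, b)] → w = 0.12
Weighted average = (0.32·72.0 + 0.96·30.0 + 0.12·35.0) / (0.32 + 0.96 + 0.12)
  = 56.0400 / 1.4000 = 40.03

40.03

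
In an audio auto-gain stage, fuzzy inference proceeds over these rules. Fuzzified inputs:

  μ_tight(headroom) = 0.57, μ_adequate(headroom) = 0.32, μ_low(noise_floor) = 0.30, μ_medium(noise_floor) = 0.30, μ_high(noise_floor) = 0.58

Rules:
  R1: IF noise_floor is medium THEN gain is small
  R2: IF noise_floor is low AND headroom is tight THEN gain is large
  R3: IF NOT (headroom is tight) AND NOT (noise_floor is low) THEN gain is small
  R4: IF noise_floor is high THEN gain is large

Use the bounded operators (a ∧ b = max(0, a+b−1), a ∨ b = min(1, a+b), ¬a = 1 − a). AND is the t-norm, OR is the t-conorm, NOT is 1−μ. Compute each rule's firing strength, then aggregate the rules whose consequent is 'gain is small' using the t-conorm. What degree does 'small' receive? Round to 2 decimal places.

0.43

R1: medium=0.30 → w = 0.30
R2: low=0.30, tight=0.57; AND[max(0, a+b−1)] → w = 0.00
R3: ¬tight=1−0.57=0.43, ¬low=1−0.30=0.70; AND[max(0, a+b−1)] → w = 0.13
R4: high=0.58 → w = 0.58
Rules with consequent 'small': {R1, R3} → strengths 0.30, 0.13
Aggregate via t-conorm [min(1, a+b)]: 0.43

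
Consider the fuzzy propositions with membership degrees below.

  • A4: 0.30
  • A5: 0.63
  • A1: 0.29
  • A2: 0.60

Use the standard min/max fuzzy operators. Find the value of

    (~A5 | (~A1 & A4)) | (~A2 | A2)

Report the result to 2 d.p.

~A5 = 1 − 0.63 = 0.37
~A1 = 1 − 0.29 = 0.71
~A1 & A4 = min(a, b) on (0.71, 0.30) = 0.30
~A5 | (~A1 & A4) = max(a, b) on (0.37, 0.30) = 0.37
~A2 = 1 − 0.60 = 0.40
~A2 | A2 = max(a, b) on (0.40, 0.60) = 0.60
(~A5 | (~A1 & A4)) | (~A2 | A2) = max(a, b) on (0.37, 0.60) = 0.60

0.60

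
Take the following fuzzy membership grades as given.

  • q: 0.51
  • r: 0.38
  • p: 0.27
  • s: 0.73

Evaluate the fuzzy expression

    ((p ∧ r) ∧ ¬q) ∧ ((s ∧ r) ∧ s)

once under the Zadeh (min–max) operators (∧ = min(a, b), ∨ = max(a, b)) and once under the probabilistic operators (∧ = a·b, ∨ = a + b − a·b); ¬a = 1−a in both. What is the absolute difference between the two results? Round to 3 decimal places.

Under Zadeh (min–max):
  p ∧ r = min(a, b) on (0.27, 0.38) = 0.27
  ¬q = 1 − 0.51 = 0.49
  (p ∧ r) ∧ ¬q = min(a, b) on (0.27, 0.49) = 0.27
  s ∧ r = min(a, b) on (0.73, 0.38) = 0.38
  (s ∧ r) ∧ s = min(a, b) on (0.38, 0.73) = 0.38
  ((p ∧ r) ∧ ¬q) ∧ ((s ∧ r) ∧ s) = min(a, b) on (0.27, 0.38) = 0.27
  → value = 0.2700
Under probabilistic:
  p ∧ r = a·b on (0.2700, 0.3800) = 0.1026
  ¬q = 1 − 0.5100 = 0.4900
  (p ∧ r) ∧ ¬q = a·b on (0.1026, 0.4900) = 0.0503
  s ∧ r = a·b on (0.7300, 0.3800) = 0.2774
  (s ∧ r) ∧ s = a·b on (0.2774, 0.7300) = 0.2025
  ((p ∧ r) ∧ ¬q) ∧ ((s ∧ r) ∧ s) = a·b on (0.0503, 0.2025) = 0.0102
  → value = 0.0102
|0.2700 − 0.0102| = 0.260

0.260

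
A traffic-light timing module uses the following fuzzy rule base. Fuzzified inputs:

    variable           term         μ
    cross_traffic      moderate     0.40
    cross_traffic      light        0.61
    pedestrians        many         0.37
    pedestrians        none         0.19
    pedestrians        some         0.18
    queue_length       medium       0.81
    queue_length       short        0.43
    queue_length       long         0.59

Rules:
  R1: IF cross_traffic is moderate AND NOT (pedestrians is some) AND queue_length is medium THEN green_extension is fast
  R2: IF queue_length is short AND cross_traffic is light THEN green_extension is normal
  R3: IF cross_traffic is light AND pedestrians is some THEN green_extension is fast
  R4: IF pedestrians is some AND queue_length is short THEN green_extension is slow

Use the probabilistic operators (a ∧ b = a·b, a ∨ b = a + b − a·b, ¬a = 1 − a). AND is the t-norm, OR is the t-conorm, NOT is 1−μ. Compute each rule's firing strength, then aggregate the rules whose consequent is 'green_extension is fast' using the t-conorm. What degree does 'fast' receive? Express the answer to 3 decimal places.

R1: moderate=0.40, ¬some=1−0.18=0.82, medium=0.81; AND[a·b] → w = 0.2657
R2: short=0.43, light=0.61; AND[a·b] → w = 0.2623
R3: light=0.61, some=0.18; AND[a·b] → w = 0.1098
R4: some=0.18, short=0.43; AND[a·b] → w = 0.0774
Rules with consequent 'fast': {R1, R3} → strengths 0.2657, 0.1098
Aggregate via t-conorm [a + b − a·b]: 0.3463

0.346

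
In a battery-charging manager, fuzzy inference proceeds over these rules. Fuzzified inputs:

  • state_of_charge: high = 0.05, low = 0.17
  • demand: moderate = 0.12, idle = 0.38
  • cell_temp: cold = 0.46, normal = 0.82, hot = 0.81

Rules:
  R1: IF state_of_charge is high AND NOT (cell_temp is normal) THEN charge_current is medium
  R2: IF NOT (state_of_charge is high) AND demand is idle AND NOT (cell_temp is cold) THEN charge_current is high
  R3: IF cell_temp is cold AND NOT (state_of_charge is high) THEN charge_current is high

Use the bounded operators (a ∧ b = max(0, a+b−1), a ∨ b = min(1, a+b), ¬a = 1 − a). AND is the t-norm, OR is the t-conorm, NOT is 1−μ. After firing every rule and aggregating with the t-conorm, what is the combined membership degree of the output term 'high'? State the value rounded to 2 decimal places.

0.41

R1: high=0.05, ¬normal=1−0.82=0.18; AND[max(0, a+b−1)] → w = 0.00
R2: ¬high=1−0.05=0.95, idle=0.38, ¬cold=1−0.46=0.54; AND[max(0, a+b−1)] → w = 0.00
R3: cold=0.46, ¬high=1−0.05=0.95; AND[max(0, a+b−1)] → w = 0.41
Rules with consequent 'high': {R2, R3} → strengths 0.00, 0.41
Aggregate via t-conorm [min(1, a+b)]: 0.41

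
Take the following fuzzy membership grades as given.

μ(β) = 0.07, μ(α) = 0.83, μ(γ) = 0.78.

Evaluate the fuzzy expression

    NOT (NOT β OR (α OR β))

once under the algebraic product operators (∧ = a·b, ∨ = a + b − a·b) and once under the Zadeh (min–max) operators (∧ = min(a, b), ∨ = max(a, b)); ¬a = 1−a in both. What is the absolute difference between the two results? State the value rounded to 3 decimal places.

Under algebraic product:
  NOT β = 1 − 0.0700 = 0.9300
  α OR β = a + b − a·b on (0.8300, 0.0700) = 0.8419
  NOT β OR (α OR β) = a + b − a·b on (0.9300, 0.8419) = 0.9889
  NOT (NOT β OR (α OR β)) = 1 − 0.9889 = 0.0111
  → value = 0.0111
Under Zadeh (min–max):
  NOT β = 1 − 0.07 = 0.93
  α OR β = max(a, b) on (0.83, 0.07) = 0.83
  NOT β OR (α OR β) = max(a, b) on (0.93, 0.83) = 0.93
  NOT (NOT β OR (α OR β)) = 1 − 0.93 = 0.07
  → value = 0.0700
|0.0111 − 0.0700| = 0.059

0.059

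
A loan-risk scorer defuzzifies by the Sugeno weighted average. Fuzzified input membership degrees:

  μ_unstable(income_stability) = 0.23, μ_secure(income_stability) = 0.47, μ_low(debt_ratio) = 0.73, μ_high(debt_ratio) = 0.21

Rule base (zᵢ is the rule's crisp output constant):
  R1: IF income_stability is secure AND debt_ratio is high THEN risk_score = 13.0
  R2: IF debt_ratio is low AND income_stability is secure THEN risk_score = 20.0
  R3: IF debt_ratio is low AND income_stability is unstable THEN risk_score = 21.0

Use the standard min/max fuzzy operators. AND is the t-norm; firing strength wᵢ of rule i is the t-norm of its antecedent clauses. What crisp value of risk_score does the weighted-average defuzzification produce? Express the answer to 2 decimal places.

R1 (z=13.0): secure=0.47, high=0.21; AND[min(a, b)] → w = 0.21
R2 (z=20.0): low=0.73, secure=0.47; AND[min(a, b)] → w = 0.47
R3 (z=21.0): low=0.73, unstable=0.23; AND[min(a, b)] → w = 0.23
Weighted average = (0.21·13.0 + 0.47·20.0 + 0.23·21.0) / (0.21 + 0.47 + 0.23)
  = 16.9600 / 0.9100 = 18.64

18.64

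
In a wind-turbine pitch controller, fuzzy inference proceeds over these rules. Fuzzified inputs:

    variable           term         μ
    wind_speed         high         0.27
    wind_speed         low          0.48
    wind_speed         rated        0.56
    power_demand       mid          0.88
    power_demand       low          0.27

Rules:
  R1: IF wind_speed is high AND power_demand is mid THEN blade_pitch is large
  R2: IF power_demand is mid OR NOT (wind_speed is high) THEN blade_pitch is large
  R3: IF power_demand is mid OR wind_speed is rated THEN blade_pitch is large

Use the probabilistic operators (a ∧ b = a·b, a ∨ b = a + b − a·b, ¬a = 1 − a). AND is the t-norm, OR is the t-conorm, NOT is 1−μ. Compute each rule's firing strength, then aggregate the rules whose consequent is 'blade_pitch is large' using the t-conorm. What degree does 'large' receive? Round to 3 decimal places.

R1: high=0.27, mid=0.88; AND[a·b] → w = 0.2376
R2: mid=0.88, ¬high=1−0.27=0.73; OR[a + b − a·b] → w = 0.9676
R3: mid=0.88, rated=0.56; OR[a + b − a·b] → w = 0.9472
Rules with consequent 'large': {R1, R2, R3} → strengths 0.2376, 0.9676, 0.9472
Aggregate via t-conorm [a + b − a·b]: 0.9987

0.999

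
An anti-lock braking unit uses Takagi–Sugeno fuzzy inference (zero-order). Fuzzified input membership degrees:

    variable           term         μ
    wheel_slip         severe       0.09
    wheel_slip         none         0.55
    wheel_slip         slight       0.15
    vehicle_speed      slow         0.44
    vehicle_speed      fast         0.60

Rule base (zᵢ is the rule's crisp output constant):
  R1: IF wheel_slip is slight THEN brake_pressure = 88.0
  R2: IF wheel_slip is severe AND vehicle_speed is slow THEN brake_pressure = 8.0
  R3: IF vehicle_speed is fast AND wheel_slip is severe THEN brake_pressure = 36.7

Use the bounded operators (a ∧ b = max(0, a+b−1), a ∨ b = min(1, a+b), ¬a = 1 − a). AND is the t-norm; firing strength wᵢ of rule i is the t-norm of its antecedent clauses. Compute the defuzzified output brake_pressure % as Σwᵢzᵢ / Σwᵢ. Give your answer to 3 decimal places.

88.000

R1 (z=88.0): slight=0.15 → w = 0.15
R2 (z=8.0): severe=0.09, slow=0.44; AND[max(0, a+b−1)] → w = 0.00
R3 (z=36.7): fast=0.60, severe=0.09; AND[max(0, a+b−1)] → w = 0.00
Weighted average = (0.15·88.0 + 0.00·8.0 + 0.00·36.7) / (0.15 + 0.00 + 0.00)
  = 13.2000 / 0.1500 = 88.000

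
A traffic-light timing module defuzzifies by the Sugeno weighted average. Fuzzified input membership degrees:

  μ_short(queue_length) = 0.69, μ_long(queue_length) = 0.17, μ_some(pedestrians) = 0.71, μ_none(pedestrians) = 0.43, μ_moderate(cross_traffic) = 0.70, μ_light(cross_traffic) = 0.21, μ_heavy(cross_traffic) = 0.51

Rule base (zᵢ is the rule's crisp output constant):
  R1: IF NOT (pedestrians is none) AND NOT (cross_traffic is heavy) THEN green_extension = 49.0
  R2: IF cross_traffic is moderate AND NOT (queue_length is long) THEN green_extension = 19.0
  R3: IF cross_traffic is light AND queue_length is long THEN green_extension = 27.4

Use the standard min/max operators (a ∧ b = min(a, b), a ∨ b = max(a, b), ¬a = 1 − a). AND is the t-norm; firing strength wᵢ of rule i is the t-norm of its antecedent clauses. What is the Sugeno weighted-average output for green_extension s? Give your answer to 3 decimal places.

R1 (z=49.0): ¬none=1−0.43=0.57, ¬heavy=1−0.51=0.49; AND[min(a, b)] → w = 0.49
R2 (z=19.0): moderate=0.70, ¬long=1−0.17=0.83; AND[min(a, b)] → w = 0.70
R3 (z=27.4): light=0.21, long=0.17; AND[min(a, b)] → w = 0.17
Weighted average = (0.49·49.0 + 0.70·19.0 + 0.17·27.4) / (0.49 + 0.70 + 0.17)
  = 41.9680 / 1.3600 = 30.859

30.859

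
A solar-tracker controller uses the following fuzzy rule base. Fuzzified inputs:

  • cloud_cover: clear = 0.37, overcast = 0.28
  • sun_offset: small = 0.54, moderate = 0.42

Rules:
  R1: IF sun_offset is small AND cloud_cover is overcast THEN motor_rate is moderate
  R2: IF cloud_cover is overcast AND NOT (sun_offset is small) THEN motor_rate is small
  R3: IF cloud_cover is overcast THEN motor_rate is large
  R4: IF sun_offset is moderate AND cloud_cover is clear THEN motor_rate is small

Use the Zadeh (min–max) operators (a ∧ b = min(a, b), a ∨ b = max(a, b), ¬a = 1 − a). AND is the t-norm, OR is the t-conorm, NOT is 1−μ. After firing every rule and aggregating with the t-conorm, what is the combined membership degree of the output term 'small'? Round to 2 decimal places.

0.37

R1: small=0.54, overcast=0.28; AND[min(a, b)] → w = 0.28
R2: overcast=0.28, ¬small=1−0.54=0.46; AND[min(a, b)] → w = 0.28
R3: overcast=0.28 → w = 0.28
R4: moderate=0.42, clear=0.37; AND[min(a, b)] → w = 0.37
Rules with consequent 'small': {R2, R4} → strengths 0.28, 0.37
Aggregate via t-conorm [max(a, b)]: 0.37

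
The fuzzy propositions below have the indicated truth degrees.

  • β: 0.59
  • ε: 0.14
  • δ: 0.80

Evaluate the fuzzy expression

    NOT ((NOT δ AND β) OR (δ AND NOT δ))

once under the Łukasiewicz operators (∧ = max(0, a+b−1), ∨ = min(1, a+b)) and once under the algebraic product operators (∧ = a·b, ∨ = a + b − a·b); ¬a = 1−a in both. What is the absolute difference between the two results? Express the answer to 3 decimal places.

Under Łukasiewicz:
  NOT δ = 1 − 0.80 = 0.20
  NOT δ AND β = max(0, a+b−1) on (0.20, 0.59) = 0.00
  NOT δ = 1 − 0.80 = 0.20
  δ AND NOT δ = max(0, a+b−1) on (0.80, 0.20) = 0.00
  (NOT δ AND β) OR (δ AND NOT δ) = min(1, a+b) on (0.00, 0.00) = 0.00
  NOT ((NOT δ AND β) OR (δ AND NOT δ)) = 1 − 0.00 = 1.00
  → value = 1.0000
Under algebraic product:
  NOT δ = 1 − 0.8000 = 0.2000
  NOT δ AND β = a·b on (0.2000, 0.5900) = 0.1180
  NOT δ = 1 − 0.8000 = 0.2000
  δ AND NOT δ = a·b on (0.8000, 0.2000) = 0.1600
  (NOT δ AND β) OR (δ AND NOT δ) = a + b − a·b on (0.1180, 0.1600) = 0.2591
  NOT ((NOT δ AND β) OR (δ AND NOT δ)) = 1 − 0.2591 = 0.7409
  → value = 0.7409
|1.0000 − 0.7409| = 0.259

0.259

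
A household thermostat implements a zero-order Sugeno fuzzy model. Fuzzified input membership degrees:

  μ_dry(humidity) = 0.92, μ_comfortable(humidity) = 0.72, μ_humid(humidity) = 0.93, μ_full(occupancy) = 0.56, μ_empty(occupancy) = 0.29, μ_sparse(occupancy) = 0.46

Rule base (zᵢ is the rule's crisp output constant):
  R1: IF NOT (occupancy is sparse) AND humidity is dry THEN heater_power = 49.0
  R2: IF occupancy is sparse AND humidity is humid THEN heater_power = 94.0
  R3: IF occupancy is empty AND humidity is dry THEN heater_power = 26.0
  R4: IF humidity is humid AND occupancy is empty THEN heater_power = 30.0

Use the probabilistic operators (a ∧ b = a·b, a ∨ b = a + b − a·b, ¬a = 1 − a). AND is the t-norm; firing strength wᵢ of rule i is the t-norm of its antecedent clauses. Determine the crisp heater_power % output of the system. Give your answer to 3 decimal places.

R1 (z=49.0): ¬sparse=1−0.46=0.54, dry=0.92; AND[a·b] → w = 0.4968
R2 (z=94.0): sparse=0.46, humid=0.93; AND[a·b] → w = 0.4278
R3 (z=26.0): empty=0.29, dry=0.92; AND[a·b] → w = 0.2668
R4 (z=30.0): humid=0.93, empty=0.29; AND[a·b] → w = 0.2697
Weighted average = (0.4968·49.0 + 0.4278·94.0 + 0.2668·26.0 + 0.2697·30.0) / (0.4968 + 0.4278 + 0.2668 + 0.2697)
  = 79.5842 / 1.4611 = 54.469

54.469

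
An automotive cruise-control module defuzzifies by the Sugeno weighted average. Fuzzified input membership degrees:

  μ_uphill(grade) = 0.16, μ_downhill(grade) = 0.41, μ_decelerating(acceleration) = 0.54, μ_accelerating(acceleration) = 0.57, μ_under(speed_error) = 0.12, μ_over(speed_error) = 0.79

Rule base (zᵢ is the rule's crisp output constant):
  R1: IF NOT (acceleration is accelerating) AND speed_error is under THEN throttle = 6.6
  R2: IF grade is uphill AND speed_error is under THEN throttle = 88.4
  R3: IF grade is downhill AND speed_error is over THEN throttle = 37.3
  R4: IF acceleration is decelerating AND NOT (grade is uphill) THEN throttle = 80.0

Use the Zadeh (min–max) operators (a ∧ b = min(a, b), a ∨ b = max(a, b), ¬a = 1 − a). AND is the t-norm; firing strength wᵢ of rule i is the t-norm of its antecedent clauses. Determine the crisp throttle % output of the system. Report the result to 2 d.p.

58.73

R1 (z=6.6): ¬accelerating=1−0.57=0.43, under=0.12; AND[min(a, b)] → w = 0.12
R2 (z=88.4): uphill=0.16, under=0.12; AND[min(a, b)] → w = 0.12
R3 (z=37.3): downhill=0.41, over=0.79; AND[min(a, b)] → w = 0.41
R4 (z=80.0): decelerating=0.54, ¬uphill=1−0.16=0.84; AND[min(a, b)] → w = 0.54
Weighted average = (0.12·6.6 + 0.12·88.4 + 0.41·37.3 + 0.54·80.0) / (0.12 + 0.12 + 0.41 + 0.54)
  = 69.8930 / 1.1900 = 58.73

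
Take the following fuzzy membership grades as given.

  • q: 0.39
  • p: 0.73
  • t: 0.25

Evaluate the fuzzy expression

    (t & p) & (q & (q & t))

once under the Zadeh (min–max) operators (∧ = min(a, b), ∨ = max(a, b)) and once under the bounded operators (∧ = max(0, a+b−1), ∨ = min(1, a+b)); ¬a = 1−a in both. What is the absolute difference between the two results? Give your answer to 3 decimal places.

Under Zadeh (min–max):
  t & p = min(a, b) on (0.25, 0.73) = 0.25
  q & t = min(a, b) on (0.39, 0.25) = 0.25
  q & (q & t) = min(a, b) on (0.39, 0.25) = 0.25
  (t & p) & (q & (q & t)) = min(a, b) on (0.25, 0.25) = 0.25
  → value = 0.2500
Under bounded:
  t & p = max(0, a+b−1) on (0.25, 0.73) = 0.00
  q & t = max(0, a+b−1) on (0.39, 0.25) = 0.00
  q & (q & t) = max(0, a+b−1) on (0.39, 0.00) = 0.00
  (t & p) & (q & (q & t)) = max(0, a+b−1) on (0.00, 0.00) = 0.00
  → value = 0.0000
|0.2500 − 0.0000| = 0.250

0.250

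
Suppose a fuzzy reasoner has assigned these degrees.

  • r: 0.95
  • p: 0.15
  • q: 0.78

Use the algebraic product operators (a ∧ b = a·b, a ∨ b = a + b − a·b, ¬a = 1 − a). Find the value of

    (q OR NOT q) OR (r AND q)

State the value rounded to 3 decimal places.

0.956

NOT q = 1 − 0.7800 = 0.2200
q OR NOT q = a + b − a·b on (0.7800, 0.2200) = 0.8284
r AND q = a·b on (0.9500, 0.7800) = 0.7410
(q OR NOT q) OR (r AND q) = a + b − a·b on (0.8284, 0.7410) = 0.9556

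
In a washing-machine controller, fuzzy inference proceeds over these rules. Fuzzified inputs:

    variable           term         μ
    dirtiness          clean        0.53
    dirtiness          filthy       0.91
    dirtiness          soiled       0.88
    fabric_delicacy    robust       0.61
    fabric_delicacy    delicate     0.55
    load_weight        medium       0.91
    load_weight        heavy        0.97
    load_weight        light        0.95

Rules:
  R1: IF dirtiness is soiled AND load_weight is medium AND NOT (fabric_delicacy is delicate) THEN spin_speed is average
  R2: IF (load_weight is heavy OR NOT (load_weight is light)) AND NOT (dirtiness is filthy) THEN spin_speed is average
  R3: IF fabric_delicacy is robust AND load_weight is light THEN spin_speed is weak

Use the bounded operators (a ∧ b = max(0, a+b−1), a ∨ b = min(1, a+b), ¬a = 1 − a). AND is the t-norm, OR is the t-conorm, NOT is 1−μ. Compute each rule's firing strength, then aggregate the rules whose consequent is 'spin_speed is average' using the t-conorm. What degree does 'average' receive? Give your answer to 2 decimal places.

0.33

R1: soiled=0.88, medium=0.91, ¬delicate=1−0.55=0.45; AND[max(0, a+b−1)] → w = 0.24
R2: (heavy=0.97 OR ¬light=1−0.95=0.05) = 1.00; AND[max(0, a+b−1)] with ¬filthy=1−0.91=0.09 → w = 0.09
R3: robust=0.61, light=0.95; AND[max(0, a+b−1)] → w = 0.56
Rules with consequent 'average': {R1, R2} → strengths 0.24, 0.09
Aggregate via t-conorm [min(1, a+b)]: 0.33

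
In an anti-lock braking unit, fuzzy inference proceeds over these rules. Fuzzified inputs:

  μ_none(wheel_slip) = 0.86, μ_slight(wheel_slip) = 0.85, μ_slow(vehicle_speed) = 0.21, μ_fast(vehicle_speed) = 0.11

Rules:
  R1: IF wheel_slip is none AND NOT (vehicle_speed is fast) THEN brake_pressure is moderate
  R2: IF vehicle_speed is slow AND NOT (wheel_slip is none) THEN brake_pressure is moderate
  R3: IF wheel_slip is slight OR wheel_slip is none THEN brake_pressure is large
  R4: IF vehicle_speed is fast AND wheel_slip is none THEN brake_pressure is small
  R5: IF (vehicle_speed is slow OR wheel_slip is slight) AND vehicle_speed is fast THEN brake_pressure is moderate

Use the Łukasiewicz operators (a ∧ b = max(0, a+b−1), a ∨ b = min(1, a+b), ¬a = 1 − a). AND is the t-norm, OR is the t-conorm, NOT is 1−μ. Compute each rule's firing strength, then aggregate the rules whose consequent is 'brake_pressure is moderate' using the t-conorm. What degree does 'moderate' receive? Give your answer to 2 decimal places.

0.86

R1: none=0.86, ¬fast=1−0.11=0.89; AND[max(0, a+b−1)] → w = 0.75
R2: slow=0.21, ¬none=1−0.86=0.14; AND[max(0, a+b−1)] → w = 0.00
R3: slight=0.85, none=0.86; OR[min(1, a+b)] → w = 1.00
R4: fast=0.11, none=0.86; AND[max(0, a+b−1)] → w = 0.00
R5: (slow=0.21 OR slight=0.85) = 1.00; AND[max(0, a+b−1)] with fast=0.11 → w = 0.11
Rules with consequent 'moderate': {R1, R2, R5} → strengths 0.75, 0.00, 0.11
Aggregate via t-conorm [min(1, a+b)]: 0.86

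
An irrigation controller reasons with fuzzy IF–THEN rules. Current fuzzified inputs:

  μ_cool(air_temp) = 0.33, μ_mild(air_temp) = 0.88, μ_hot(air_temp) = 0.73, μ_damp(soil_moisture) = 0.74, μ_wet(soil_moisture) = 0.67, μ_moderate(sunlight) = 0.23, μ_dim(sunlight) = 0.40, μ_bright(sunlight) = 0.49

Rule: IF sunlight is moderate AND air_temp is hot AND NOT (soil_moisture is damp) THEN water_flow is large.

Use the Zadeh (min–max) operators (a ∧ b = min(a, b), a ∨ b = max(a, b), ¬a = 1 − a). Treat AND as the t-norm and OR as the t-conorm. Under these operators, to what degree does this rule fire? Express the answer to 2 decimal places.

0.23

firing strength: moderate=0.23, hot=0.73, ¬damp=1−0.74=0.26; AND[min(a, b)] → w = 0.23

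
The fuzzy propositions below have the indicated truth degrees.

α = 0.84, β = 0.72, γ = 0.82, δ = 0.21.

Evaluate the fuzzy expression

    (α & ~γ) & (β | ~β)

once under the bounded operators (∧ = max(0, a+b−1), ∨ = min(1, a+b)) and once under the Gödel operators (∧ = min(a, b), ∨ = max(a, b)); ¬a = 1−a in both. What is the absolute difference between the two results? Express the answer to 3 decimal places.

0.160

Under bounded:
  ~γ = 1 − 0.82 = 0.18
  α & ~γ = max(0, a+b−1) on (0.84, 0.18) = 0.02
  ~β = 1 − 0.72 = 0.28
  β | ~β = min(1, a+b) on (0.72, 0.28) = 1.00
  (α & ~γ) & (β | ~β) = max(0, a+b−1) on (0.02, 1.00) = 0.02
  → value = 0.0200
Under Gödel:
  ~γ = 1 − 0.82 = 0.18
  α & ~γ = min(a, b) on (0.84, 0.18) = 0.18
  ~β = 1 − 0.72 = 0.28
  β | ~β = max(a, b) on (0.72, 0.28) = 0.72
  (α & ~γ) & (β | ~β) = min(a, b) on (0.18, 0.72) = 0.18
  → value = 0.1800
|0.0200 − 0.1800| = 0.160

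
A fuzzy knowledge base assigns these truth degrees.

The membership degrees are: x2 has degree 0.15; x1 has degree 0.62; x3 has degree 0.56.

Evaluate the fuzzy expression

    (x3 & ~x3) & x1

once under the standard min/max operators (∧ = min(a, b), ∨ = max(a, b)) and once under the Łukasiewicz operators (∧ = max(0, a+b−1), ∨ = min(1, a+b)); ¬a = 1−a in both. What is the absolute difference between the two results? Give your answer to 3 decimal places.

0.440

Under standard min/max:
  ~x3 = 1 − 0.56 = 0.44
  x3 & ~x3 = min(a, b) on (0.56, 0.44) = 0.44
  (x3 & ~x3) & x1 = min(a, b) on (0.44, 0.62) = 0.44
  → value = 0.4400
Under Łukasiewicz:
  ~x3 = 1 − 0.56 = 0.44
  x3 & ~x3 = max(0, a+b−1) on (0.56, 0.44) = 0.00
  (x3 & ~x3) & x1 = max(0, a+b−1) on (0.00, 0.62) = 0.00
  → value = 0.0000
|0.4400 − 0.0000| = 0.440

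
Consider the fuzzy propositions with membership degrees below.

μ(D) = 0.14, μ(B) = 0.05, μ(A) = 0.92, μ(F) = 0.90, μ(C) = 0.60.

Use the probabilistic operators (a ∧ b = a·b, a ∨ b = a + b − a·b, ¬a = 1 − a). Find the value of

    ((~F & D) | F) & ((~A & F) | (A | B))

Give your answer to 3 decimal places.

0.838

~F = 1 − 0.9000 = 0.1000
~F & D = a·b on (0.1000, 0.1400) = 0.0140
(~F & D) | F = a + b − a·b on (0.0140, 0.9000) = 0.9014
~A = 1 − 0.9200 = 0.0800
~A & F = a·b on (0.0800, 0.9000) = 0.0720
A | B = a + b − a·b on (0.9200, 0.0500) = 0.9240
(~A & F) | (A | B) = a + b − a·b on (0.0720, 0.9240) = 0.9295
((~F & D) | F) & ((~A & F) | (A | B)) = a·b on (0.9014, 0.9295) = 0.8378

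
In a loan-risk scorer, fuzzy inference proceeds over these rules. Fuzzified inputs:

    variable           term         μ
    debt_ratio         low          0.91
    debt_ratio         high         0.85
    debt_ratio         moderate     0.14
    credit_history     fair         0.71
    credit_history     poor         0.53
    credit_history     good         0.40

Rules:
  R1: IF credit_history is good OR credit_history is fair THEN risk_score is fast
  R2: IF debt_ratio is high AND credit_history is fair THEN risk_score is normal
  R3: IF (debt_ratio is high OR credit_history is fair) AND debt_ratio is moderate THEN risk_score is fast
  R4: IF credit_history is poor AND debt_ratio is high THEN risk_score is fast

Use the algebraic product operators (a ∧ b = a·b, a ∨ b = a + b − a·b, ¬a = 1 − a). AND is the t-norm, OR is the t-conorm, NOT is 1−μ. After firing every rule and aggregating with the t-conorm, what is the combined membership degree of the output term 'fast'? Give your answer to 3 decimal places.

R1: good=0.40, fair=0.71; OR[a + b − a·b] → w = 0.8260
R2: high=0.85, fair=0.71; AND[a·b] → w = 0.6035
R3: (high=0.85 OR fair=0.71) = 0.9565; AND[a·b] with moderate=0.14 → w = 0.1339
R4: poor=0.53, high=0.85; AND[a·b] → w = 0.4505
Rules with consequent 'fast': {R1, R3, R4} → strengths 0.8260, 0.1339, 0.4505
Aggregate via t-conorm [a + b − a·b]: 0.9172

0.917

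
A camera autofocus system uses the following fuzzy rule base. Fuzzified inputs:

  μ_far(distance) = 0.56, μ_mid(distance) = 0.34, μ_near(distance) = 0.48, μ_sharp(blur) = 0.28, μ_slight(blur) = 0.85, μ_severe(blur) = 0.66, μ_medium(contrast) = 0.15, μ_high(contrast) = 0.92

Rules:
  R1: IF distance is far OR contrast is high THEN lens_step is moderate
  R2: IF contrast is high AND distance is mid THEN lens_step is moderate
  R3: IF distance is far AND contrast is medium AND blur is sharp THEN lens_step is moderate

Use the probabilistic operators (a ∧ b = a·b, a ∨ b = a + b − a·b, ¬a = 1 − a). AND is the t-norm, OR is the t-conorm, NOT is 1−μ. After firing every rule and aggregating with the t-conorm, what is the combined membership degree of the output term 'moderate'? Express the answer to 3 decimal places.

0.976

R1: far=0.56, high=0.92; OR[a + b − a·b] → w = 0.9648
R2: high=0.92, mid=0.34; AND[a·b] → w = 0.3128
R3: far=0.56, medium=0.15, sharp=0.28; AND[a·b] → w = 0.0235
Rules with consequent 'moderate': {R1, R2, R3} → strengths 0.9648, 0.3128, 0.0235
Aggregate via t-conorm [a + b − a·b]: 0.9764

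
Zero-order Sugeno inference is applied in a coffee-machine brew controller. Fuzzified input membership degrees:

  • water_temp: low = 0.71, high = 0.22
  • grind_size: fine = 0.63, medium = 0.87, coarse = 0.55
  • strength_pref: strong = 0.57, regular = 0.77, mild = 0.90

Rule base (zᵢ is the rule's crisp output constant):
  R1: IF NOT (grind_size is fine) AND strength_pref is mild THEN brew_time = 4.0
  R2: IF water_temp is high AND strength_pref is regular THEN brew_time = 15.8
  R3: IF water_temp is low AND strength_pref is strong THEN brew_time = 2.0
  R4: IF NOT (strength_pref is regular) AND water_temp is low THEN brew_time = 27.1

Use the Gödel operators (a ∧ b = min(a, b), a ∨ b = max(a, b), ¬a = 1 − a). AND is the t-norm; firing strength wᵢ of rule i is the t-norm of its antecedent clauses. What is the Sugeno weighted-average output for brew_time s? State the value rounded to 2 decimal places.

R1 (z=4.0): ¬fine=1−0.63=0.37, mild=0.90; AND[min(a, b)] → w = 0.37
R2 (z=15.8): high=0.22, regular=0.77; AND[min(a, b)] → w = 0.22
R3 (z=2.0): low=0.71, strong=0.57; AND[min(a, b)] → w = 0.57
R4 (z=27.1): ¬regular=1−0.77=0.23, low=0.71; AND[min(a, b)] → w = 0.23
Weighted average = (0.37·4.0 + 0.22·15.8 + 0.57·2.0 + 0.23·27.1) / (0.37 + 0.22 + 0.57 + 0.23)
  = 12.3290 / 1.3900 = 8.87

8.87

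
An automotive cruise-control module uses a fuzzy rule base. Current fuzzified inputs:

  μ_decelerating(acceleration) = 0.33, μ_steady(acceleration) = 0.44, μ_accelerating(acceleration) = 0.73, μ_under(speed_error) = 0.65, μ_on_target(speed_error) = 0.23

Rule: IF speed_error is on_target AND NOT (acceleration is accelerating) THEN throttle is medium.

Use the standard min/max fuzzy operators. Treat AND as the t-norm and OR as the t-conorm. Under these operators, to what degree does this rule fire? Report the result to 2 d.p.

firing strength: on_target=0.23, ¬accelerating=1−0.73=0.27; AND[min(a, b)] → w = 0.23

0.23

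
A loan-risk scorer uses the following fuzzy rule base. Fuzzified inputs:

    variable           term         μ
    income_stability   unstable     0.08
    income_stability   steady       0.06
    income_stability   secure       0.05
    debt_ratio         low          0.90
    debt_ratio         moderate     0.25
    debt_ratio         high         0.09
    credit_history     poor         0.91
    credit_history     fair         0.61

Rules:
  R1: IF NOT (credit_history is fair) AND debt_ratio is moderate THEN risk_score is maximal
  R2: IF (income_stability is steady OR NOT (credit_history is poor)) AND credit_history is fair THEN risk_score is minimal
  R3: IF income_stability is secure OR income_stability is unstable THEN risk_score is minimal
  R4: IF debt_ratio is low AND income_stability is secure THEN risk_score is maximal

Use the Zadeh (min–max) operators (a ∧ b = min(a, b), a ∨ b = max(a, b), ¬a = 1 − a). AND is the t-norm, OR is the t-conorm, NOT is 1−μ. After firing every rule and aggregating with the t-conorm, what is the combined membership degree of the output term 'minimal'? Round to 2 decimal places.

0.09

R1: ¬fair=1−0.61=0.39, moderate=0.25; AND[min(a, b)] → w = 0.25
R2: (steady=0.06 OR ¬poor=1−0.91=0.09) = 0.09; AND[min(a, b)] with fair=0.61 → w = 0.09
R3: secure=0.05, unstable=0.08; OR[max(a, b)] → w = 0.08
R4: low=0.90, secure=0.05; AND[min(a, b)] → w = 0.05
Rules with consequent 'minimal': {R2, R3} → strengths 0.09, 0.08
Aggregate via t-conorm [max(a, b)]: 0.09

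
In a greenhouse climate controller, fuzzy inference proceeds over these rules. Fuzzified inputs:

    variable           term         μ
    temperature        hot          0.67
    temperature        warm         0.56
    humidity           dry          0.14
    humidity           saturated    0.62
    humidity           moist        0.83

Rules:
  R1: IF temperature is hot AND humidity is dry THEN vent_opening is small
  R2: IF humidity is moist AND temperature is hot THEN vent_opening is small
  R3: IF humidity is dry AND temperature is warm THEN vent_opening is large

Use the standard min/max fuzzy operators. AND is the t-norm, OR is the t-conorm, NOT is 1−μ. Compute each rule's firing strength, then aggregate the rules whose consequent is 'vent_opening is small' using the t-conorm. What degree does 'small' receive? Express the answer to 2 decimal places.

0.67

R1: hot=0.67, dry=0.14; AND[min(a, b)] → w = 0.14
R2: moist=0.83, hot=0.67; AND[min(a, b)] → w = 0.67
R3: dry=0.14, warm=0.56; AND[min(a, b)] → w = 0.14
Rules with consequent 'small': {R1, R2} → strengths 0.14, 0.67
Aggregate via t-conorm [max(a, b)]: 0.67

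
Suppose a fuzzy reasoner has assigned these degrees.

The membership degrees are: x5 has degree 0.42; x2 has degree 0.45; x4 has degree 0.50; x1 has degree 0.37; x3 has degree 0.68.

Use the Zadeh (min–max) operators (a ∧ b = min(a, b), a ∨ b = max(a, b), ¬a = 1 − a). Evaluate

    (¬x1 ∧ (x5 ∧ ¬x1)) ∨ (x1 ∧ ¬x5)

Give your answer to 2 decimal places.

0.42

¬x1 = 1 − 0.37 = 0.63
¬x1 = 1 − 0.37 = 0.63
x5 ∧ ¬x1 = min(a, b) on (0.42, 0.63) = 0.42
¬x1 ∧ (x5 ∧ ¬x1) = min(a, b) on (0.63, 0.42) = 0.42
¬x5 = 1 − 0.42 = 0.58
x1 ∧ ¬x5 = min(a, b) on (0.37, 0.58) = 0.37
(¬x1 ∧ (x5 ∧ ¬x1)) ∨ (x1 ∧ ¬x5) = max(a, b) on (0.42, 0.37) = 0.42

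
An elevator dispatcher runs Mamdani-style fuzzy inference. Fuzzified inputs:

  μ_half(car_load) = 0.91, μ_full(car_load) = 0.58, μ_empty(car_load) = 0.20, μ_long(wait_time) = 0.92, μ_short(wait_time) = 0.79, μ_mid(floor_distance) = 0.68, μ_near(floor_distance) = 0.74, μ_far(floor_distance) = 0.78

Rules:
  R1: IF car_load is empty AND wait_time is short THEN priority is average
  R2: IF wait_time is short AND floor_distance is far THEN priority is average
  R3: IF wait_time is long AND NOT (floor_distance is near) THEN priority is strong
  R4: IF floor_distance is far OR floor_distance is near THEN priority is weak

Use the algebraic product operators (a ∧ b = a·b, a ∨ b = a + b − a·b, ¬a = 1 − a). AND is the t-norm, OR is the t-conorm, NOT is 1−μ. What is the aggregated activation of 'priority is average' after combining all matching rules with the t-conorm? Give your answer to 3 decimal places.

0.677

R1: empty=0.20, short=0.79; AND[a·b] → w = 0.1580
R2: short=0.79, far=0.78; AND[a·b] → w = 0.6162
R3: long=0.92, ¬near=1−0.74=0.26; AND[a·b] → w = 0.2392
R4: far=0.78, near=0.74; OR[a + b − a·b] → w = 0.9428
Rules with consequent 'average': {R1, R2} → strengths 0.1580, 0.6162
Aggregate via t-conorm [a + b − a·b]: 0.6768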